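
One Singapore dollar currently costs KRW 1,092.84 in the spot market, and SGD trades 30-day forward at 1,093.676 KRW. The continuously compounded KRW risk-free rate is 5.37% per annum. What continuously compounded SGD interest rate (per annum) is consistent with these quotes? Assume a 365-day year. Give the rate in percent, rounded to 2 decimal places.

4.44%

T = 30/365 years.
F/S = 1093.676/1092.84 = 1.0007650 = (growth of KRW) / (growth of SGD).
KRW growth factor: e^(0.0537×30/365) = 1.0044235.
That pins the SGD growth at 1.0036557.
r = ln(1.0036557)/(30/365) = 0.044397 → 4.44%.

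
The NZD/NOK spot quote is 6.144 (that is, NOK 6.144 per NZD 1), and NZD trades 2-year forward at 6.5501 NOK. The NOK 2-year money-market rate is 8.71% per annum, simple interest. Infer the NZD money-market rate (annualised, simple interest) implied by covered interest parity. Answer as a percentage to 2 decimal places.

T = 2 years.
By CIP, F/S equals the NOK-to-NZD growth ratio: 6.5501/6.144 = 1.0660970.
NOK growth factor: 1 + 0.0871×2 = 1.174200.
That pins the NZD growth at 1.1014007.
r = (1.1014007 − 1)/2 = 0.050700 → 5.07%.

5.07%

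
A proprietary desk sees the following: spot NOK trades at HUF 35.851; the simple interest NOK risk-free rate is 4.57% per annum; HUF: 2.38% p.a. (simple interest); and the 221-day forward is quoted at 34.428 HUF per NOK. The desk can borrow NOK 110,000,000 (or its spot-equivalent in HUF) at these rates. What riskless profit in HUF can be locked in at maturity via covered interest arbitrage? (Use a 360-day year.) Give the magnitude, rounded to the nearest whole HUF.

T = 221/360 years.
Keep in NOK, deliver into the forward: 110,000,000·1.028054722222·34.428 = HUF 3,893,325,477.43.
Swap to HUF now, deposit: 110,000,000·35.851·1.014610555556 = HUF 4,001,228,333.00.
The quoted forward undervalues NOK, so borrow NOK, convert to HUF at spot, deposit the HUF at 2.38%, and buy NOK forward at 34.428 to cover the loan.
Arbitrage profit = |3,893,325,477.43 − 4,001,228,333.00| = HUF 107,902,856.

HUF 107,902,856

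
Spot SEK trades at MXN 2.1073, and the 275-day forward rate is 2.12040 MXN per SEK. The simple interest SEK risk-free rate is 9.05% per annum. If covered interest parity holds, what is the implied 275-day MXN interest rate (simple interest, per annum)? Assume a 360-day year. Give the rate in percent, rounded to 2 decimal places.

T = 275/360 years.
CIP gives F = S · g_MXN/g_SEK, so g_MXN/g_SEK = 2.1204/2.1073 = 1.0062165.
The SEK side grows by 1 + 0.0905×275/360 = 1.0691319.
So the MXN growth factor = 1.0757782.
(1.0757782 − 1)/T = 0.099201, i.e. 9.92%.

9.92%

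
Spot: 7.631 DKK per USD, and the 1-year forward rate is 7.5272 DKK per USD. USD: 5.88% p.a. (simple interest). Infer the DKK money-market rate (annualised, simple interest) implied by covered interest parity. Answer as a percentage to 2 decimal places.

4.44%

T = 1 year.
By CIP, F/S equals the DKK-to-USD growth ratio: 7.5272/7.631 = 0.9863976.
The USD side grows by 1 + 0.0588×1 = 1.058800.
That pins the DKK growth at 1.0443978.
(1.0443978 − 1)/T = 0.044398, i.e. 4.44%.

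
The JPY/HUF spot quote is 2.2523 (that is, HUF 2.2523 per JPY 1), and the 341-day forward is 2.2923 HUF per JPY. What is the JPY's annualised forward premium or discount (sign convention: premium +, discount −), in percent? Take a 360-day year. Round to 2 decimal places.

T = 341/360 years.
JPY trades forward at +1.77596% vs spot over the period.
×(1/T) gives 1.87% p.a.

+1.87%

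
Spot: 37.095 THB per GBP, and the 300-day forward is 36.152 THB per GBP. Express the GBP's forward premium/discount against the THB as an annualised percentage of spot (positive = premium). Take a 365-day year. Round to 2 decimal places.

-3.09%

T = 300/365 years.
Period premium: (36.152 − 37.095)/37.095 = -0.0254212.
Per annum: -0.0254212 / (300/365) = -0.030929 = -3.09%.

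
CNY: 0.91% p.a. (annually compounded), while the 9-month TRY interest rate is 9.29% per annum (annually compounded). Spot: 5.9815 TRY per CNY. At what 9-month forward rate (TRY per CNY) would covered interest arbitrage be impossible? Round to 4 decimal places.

6.3503

T = 9/12 years.
Growth of 1 TRY over T: (1 + 0.0929)^(9/12) = 1.0688957.
Growth of 1 CNY over T: (1 + 0.0091)^(9/12) = 1.0068173.
CIP: F = S · (grow TRY)/(grow CNY) = 5.9815 × 1.0688957/1.0068173 = 6.350308 TRY per CNY.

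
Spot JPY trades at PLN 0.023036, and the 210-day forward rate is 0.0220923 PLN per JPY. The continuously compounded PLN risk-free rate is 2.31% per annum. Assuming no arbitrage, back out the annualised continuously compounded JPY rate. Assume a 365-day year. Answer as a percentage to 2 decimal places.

9.58%

T = 210/365 years.
By CIP, F/S equals the PLN-to-JPY growth ratio: 0.0220923/0.023036 = 0.9590337.
The PLN side grows by e^(0.0231×210/365) = 1.0133791.
That pins the JPY growth at 1.0566668.
Take logs: ln 1.0566668 / (210/365) = 0.095803, so 9.58%.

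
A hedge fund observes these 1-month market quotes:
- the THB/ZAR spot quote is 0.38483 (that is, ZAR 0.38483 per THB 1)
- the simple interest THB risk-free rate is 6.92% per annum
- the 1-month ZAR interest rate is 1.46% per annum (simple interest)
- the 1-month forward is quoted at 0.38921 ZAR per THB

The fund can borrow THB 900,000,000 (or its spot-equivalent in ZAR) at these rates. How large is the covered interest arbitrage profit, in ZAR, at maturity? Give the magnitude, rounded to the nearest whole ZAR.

T = 1/12 years.
Keep in THB, deliver into the forward: 900,000,000·1.00576666667·0.38921 = ZAR 352,308,999.90.
Swap to ZAR now, deposit: 900,000,000·0.38483·1.00121666667 = ZAR 346,768,388.85.
The quoted forward overvalues THB, so borrow ZAR, buy THB at spot, deposit the THB at 6.92%, and sell the proceeds forward at 0.38921.
The gap between the two covered legs is ZAR 5,540,611.

ZAR 5,540,611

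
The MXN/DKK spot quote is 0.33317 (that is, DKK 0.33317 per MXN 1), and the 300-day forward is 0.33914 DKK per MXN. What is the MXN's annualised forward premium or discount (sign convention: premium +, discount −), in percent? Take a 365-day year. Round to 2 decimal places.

T = 300/365 years.
(F − S)/S = (0.33914 − 0.33317)/0.33317 = 0.0179188.
Per annum: 0.0179188 / (300/365) = 0.021801 = 2.18%.

+2.18%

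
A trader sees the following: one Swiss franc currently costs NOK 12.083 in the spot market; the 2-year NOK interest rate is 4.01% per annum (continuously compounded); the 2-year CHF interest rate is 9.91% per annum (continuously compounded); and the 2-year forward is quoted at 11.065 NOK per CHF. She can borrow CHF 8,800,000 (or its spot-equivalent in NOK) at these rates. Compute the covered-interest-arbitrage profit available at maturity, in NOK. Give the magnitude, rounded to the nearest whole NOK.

T = 2 years.
Route A — deposit CHF, sell forward: 8,800,000 × 1.21920621068 × 11.065 = NOK 118,716,547.15.
Route B — convert at spot, deposit NOK: 8,800,000 × 12.083 × 1.08350374676 = NOK 115,209,386.79.
The quoted forward overvalues CHF, so borrow NOK, buy CHF at spot, deposit the CHF at 9.91%, and sell the proceeds forward at 11.065.
Profit = 118,716,547.15 − 115,209,386.79 = NOK 3,507,160.

NOK 3,507,160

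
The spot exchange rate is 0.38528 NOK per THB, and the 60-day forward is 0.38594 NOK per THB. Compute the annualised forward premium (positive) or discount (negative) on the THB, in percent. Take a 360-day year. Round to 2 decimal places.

T = 60/360 years.
THB trades forward at +0.17130% vs spot over the period.
Per annum: 0.0017130 / (60/360) = 0.010278 = 1.03%.

+1.03%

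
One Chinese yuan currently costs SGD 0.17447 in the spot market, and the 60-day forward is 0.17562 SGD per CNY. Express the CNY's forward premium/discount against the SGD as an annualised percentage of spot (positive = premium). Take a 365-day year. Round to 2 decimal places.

T = 60/365 years.
(F − S)/S = (0.17562 − 0.17447)/0.17447 = 0.0065914.
Per annum: 0.0065914 / (60/365) = 0.040098 = 4.01%.

+4.01%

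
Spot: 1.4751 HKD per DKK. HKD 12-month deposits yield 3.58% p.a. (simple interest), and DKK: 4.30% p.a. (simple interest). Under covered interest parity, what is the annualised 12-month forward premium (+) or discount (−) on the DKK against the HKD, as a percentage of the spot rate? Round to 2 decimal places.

T = 1 year.
F = S · g_HKD/g_DKK = 1.4751 × 1.035800/1.043000 = 1.4649171.
(F − S)/S ÷ T = (1.4649171 − 1.4751)/1.4751/1 = -0.006903 → -0.69%.

-0.69%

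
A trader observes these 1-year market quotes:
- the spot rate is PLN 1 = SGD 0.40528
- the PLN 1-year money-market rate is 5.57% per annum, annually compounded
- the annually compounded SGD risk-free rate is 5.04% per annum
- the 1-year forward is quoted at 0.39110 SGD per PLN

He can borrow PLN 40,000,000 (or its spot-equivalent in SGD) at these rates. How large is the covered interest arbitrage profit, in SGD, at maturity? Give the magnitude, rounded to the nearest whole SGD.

SGD 512,874

T = 1 year.
Route A — deposit PLN, sell forward: 40,000,000 × 1.055700 × 0.39110 = SGD 16,515,370.80.
Route B — convert at spot, deposit SGD: 40,000,000 × 0.40528 × 1.050400 = SGD 17,028,244.48.
The quoted forward undervalues PLN, so borrow PLN, convert to SGD at spot, deposit the SGD at 5.04%, and buy PLN forward at 0.39110 to cover the loan.
Profit = 17,028,244.48 − 16,515,370.80 = SGD 512,874.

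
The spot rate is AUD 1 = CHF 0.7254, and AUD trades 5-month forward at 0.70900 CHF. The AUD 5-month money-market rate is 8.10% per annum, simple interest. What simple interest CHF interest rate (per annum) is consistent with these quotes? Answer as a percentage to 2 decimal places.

2.49%

T = 5/12 years.
By CIP, F/S equals the CHF-to-AUD growth ratio: 0.709/0.7254 = 0.9773918.
AUD growth factor: 1 + 0.0810×5/12 = 1.033750.
So the CHF growth factor = 1.0103788.
r = (1.0103788 − 1)/(5/12) = 0.024909 → 2.49%.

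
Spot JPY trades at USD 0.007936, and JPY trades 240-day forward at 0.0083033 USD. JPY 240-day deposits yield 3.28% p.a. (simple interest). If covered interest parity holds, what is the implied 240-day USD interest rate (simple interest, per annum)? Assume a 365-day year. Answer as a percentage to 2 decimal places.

10.47%

T = 240/365 years.
By CIP, F/S equals the USD-to-JPY growth ratio: 0.0083033/0.007936 = 1.0462828.
The JPY side grows by 1 + 0.0328×240/365 = 1.0215671.
Hence g_USD = 1.0688481.
r = (1.0688481 − 1)/(240/365) = 0.104706 → 10.47%.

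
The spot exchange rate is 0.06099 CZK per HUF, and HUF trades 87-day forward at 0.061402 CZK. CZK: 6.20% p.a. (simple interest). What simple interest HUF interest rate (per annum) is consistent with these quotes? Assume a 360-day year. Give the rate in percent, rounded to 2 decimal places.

T = 87/360 years.
CIP gives F = S · g_CZK/g_HUF, so g_CZK/g_HUF = 0.061402/0.06099 = 1.0067552.
The CZK side grows by 1 + 0.0620×87/360 = 1.0149833.
That pins the HUF growth at 1.0081729.
(1.0081729 − 1)/T = 0.033819, i.e. 3.38%.

3.38%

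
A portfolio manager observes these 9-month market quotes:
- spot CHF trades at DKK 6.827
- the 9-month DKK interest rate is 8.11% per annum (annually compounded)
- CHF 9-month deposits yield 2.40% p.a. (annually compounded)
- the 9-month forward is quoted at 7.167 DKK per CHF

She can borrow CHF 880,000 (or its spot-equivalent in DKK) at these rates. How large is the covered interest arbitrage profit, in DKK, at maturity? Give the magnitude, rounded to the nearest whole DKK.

T = 9/12 years.
Route A — deposit CHF, sell forward: 880,000 × 1.017946533 × 7.167 = DKK 6,420,148.07.
Route B — convert at spot, deposit DKK: 880,000 × 6.827 × 1.06022832 = DKK 6,369,597.29.
The quoted forward overvalues CHF, so borrow DKK, buy CHF at spot, deposit the CHF at 2.40%, and sell the proceeds forward at 7.167.
The gap between the two covered legs is DKK 50,551.

DKK 50,551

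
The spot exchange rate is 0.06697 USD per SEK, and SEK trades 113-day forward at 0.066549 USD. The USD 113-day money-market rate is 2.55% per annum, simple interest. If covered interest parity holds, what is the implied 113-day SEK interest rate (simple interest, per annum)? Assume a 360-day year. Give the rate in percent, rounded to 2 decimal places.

T = 113/360 years.
F/S = 0.066549/0.06697 = 0.9937136 = (growth of USD) / (growth of SEK).
USD growth factor: 1 + 0.0255×113/360 = 1.0080042.
So the SEK growth factor = 1.014381.
r = (1.014381 − 1)/(113/360) = 0.045816 → 4.58%.

4.58%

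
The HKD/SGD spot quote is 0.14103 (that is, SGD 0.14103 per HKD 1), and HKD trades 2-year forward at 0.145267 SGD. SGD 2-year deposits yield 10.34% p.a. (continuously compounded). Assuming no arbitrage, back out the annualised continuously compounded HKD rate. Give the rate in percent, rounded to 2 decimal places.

8.86%

T = 2 years.
F/S = 0.145267/0.14103 = 1.0300433 = (growth of SGD) / (growth of HKD).
The SGD side grows by e^(0.1034×2) = 1.2297366.
So the HKD growth factor = 1.1938688.
r = ln(1.1938688)/2 = 0.088600 → 8.86%.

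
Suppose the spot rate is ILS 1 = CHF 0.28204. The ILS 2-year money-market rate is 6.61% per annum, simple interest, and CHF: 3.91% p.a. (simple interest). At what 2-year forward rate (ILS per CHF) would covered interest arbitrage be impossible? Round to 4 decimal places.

T = 2 years.
Growth of 1 CHF over T: 1 + 0.0391×2 = 1.078200.
Growth of 1 ILS over T: 1 + 0.0661×2 = 1.132200.
CIP: F = S · (grow CHF)/(grow ILS) = 0.28204 × 1.078200/1.132200 = 0.2685882 CHF per ILS.
Invert for ILS per CHF: 1 / 0.2685882 = 3.7232.

3.7232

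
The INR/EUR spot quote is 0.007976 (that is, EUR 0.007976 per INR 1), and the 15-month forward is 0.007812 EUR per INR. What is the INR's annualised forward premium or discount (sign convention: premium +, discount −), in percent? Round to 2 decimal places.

-1.64%

T = 15/12 years.
Period premium: (0.007812 − 0.007976)/0.007976 = -0.0205617.
×(1/T) gives -1.64% p.a.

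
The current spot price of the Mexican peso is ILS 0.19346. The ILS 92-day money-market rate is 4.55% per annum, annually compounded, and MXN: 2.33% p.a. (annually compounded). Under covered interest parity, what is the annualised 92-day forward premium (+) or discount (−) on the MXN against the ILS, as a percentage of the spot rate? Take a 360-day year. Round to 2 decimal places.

T = 92/360 years.
No-arbitrage forward: 0.19346 × 1.0114359 / 1.0059035 = 0.19452402 ILS/MXN.
Annualised premium = (F − S)/S × (1/T) = (0.19452402 − 0.19346)/0.19346 ÷ (92/360) = 2.15%.

+2.15%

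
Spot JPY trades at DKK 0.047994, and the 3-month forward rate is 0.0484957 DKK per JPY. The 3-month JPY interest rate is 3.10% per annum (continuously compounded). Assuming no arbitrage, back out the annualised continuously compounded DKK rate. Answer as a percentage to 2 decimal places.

7.26%

T = 3/12 years.
F/S = 0.0484957/0.047994 = 1.0104534 = (growth of DKK) / (growth of JPY).
JPY growth factor: e^(0.0310×3/12) = 1.0077801.
That pins the DKK growth at 1.0183148.
Take logs: ln 1.0183148 / (3/12) = 0.072596, so 7.26%.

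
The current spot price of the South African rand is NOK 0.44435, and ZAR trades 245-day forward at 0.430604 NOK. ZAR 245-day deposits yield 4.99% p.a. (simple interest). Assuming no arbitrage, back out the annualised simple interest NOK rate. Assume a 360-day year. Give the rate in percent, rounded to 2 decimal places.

T = 245/360 years.
CIP gives F = S · g_NOK/g_ZAR, so g_NOK/g_ZAR = 0.430604/0.44435 = 0.9690649.
ZAR growth factor: 1 + 0.0499×245/360 = 1.0339597.
That pins the NOK growth at 1.0019741.
r = (1.0019741 − 1)/(245/360) = 0.002901 → 0.29%.

0.29%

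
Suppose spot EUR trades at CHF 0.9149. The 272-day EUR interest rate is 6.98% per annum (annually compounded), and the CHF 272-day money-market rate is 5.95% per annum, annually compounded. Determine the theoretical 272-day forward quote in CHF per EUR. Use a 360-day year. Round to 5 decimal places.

0.90824

T = 272/360 years.
CHF growth factor: (1 + 0.0595)^(272/360) = 1.0446364.
EUR accumulates by (1 + 0.0698)^(272/360) = 1.0523004.
So F = 0.9149 × 1.0446364 / 1.0523004 = 0.9082367 (CHF/EUR).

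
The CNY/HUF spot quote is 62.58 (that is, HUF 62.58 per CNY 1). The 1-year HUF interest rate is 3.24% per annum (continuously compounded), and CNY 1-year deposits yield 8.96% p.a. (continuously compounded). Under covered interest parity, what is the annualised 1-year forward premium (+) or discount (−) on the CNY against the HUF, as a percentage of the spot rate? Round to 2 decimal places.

-5.56%

T = 1 year.
No-arbitrage forward: 62.58 × 1.0329306 / 1.0937367 = 59.10088 HUF/CNY.
Annualised premium = (F − S)/S × (1/T) = (59.10088 − 62.58)/62.58 ÷ 1 = -5.56%.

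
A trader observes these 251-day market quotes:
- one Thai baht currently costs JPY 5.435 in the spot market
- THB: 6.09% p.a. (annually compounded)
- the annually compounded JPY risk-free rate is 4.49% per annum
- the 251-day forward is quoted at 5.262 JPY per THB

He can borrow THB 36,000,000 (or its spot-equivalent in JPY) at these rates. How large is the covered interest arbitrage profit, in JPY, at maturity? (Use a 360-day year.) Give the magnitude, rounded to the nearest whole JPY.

T = 251/360 years.
Keep in THB, deliver into the forward: 36,000,000·1.04207936616·5.262 = JPY 197,403,178.49.
Swap to JPY now, deposit: 36,000,000·5.435·1.03109652943 = JPY 201,744,346.95.
The quoted forward undervalues THB, so borrow THB, convert to JPY at spot, deposit the JPY at 4.49%, and buy THB forward at 5.262 to cover the loan.
Profit = 201,744,346.95 − 197,403,178.49 = JPY 4,341,168.

JPY 4,341,168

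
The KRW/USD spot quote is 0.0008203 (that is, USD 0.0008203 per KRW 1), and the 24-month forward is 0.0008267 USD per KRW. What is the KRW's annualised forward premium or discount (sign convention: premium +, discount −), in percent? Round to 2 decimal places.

+0.39%

T = 2 years.
KRW trades forward at +0.78020% vs spot over the period.
Per annum: 0.0078020 / 2 = 0.003901 = 0.39%.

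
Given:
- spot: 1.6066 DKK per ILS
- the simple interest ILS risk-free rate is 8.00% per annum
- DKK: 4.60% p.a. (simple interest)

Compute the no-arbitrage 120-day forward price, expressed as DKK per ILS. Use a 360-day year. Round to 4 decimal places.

1.5889

T = 120/360 years.
Growth of 1 DKK over T: 1 + 0.0460×120/360 = 1.0153333.
ILS growth factor: 1 + 0.0800×120/360 = 1.0266667.
Forward (DKK per ILS) = 1.6066 × 1.0153333 / 1.0266667 = 1.588865.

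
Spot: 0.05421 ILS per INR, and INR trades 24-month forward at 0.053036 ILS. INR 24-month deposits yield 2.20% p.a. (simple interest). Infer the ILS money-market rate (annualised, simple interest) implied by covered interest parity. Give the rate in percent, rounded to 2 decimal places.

1.07%

T = 2 years.
By CIP, F/S equals the ILS-to-INR growth ratio: 0.053036/0.05421 = 0.9783435.
The INR side grows by 1 + 0.0220×2 = 1.044000.
That pins the ILS growth at 1.0213906.
(1.0213906 − 1)/T = 0.010695, i.e. 1.07%.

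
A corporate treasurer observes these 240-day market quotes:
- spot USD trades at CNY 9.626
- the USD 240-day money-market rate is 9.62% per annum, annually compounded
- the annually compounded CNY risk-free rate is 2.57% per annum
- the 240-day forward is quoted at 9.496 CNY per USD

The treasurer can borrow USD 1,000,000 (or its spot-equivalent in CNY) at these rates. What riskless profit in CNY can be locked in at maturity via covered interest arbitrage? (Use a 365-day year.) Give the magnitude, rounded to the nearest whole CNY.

T = 240/365 years.
Route A — deposit USD, sell forward: 1,000,000 × 1.062255304 × 9.496 = CNY 10,087,176.37.
Route B — convert at spot, deposit CNY: 1,000,000 × 9.626 × 1.016825107 = CNY 9,787,958.48.
The quoted forward overvalues USD, so borrow CNY, buy USD at spot, deposit the USD at 9.62%, and sell the proceeds forward at 9.496.
The gap between the two covered legs is CNY 299,218.

CNY 299,218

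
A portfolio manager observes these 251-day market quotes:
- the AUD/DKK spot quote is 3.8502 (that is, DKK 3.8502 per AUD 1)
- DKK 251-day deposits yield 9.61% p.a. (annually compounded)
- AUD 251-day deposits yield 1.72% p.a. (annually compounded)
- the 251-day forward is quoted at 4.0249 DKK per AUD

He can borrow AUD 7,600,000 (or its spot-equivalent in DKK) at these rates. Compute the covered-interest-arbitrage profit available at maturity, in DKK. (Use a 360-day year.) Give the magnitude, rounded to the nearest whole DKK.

T = 251/360 years.
Keep in AUD, deliver into the forward: 7,600,000·1.0119612268·4.0249 = DKK 30,955,124.84.
Swap to DKK now, deposit: 7,600,000·3.8502·1.0660668269 = DKK 31,194,735.78.
The quoted forward undervalues AUD, so borrow AUD, convert to DKK at spot, deposit the DKK at 9.61%, and buy AUD forward at 4.0249 to cover the loan.
The gap between the two covered legs is DKK 239,611.

DKK 239,611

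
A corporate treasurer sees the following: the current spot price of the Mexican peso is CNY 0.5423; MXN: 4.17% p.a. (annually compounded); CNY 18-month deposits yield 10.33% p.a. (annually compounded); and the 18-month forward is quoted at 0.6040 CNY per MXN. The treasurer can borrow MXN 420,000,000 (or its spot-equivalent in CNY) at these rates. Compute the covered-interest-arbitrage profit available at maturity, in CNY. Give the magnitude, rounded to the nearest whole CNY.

CNY 5,757,320

T = 18/12 years.
Route A — deposit MXN, sell forward: 420,000,000 × 1.06319762119 × 0.6040 = CNY 269,711,972.54.
Route B — convert at spot, deposit CNY: 420,000,000 × 0.5423 × 1.15888522854 = CNY 263,954,652.96.
The quoted forward overvalues MXN, so borrow CNY, buy MXN at spot, deposit the MXN at 4.17%, and sell the proceeds forward at 0.6040.
The gap between the two covered legs is CNY 5,757,320.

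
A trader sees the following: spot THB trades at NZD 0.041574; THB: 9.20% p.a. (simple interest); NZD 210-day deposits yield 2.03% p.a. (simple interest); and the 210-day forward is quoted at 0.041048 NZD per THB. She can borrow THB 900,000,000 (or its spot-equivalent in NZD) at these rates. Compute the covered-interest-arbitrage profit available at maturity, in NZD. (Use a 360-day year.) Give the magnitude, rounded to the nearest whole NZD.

T = 210/360 years.
Route A — deposit THB, sell forward: 900,000,000 × 1.0536666667 × 0.041048 = NZD 38,925,818.40.
Route B — convert at spot, deposit NZD: 900,000,000 × 0.041574 × 1.0118416667 = NZD 37,859,674.91.
The quoted forward overvalues THB, so borrow NZD, buy THB at spot, deposit the THB at 9.20%, and sell the proceeds forward at 0.041048.
Profit = 38,925,818.40 − 37,859,674.91 = NZD 1,066,143.

NZD 1,066,143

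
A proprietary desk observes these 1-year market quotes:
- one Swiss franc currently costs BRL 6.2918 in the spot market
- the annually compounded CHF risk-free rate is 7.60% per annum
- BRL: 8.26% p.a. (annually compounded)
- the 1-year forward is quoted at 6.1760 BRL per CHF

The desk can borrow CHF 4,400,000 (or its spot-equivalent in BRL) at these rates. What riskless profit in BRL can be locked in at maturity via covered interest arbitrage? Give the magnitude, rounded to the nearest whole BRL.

BRL 730,957

T = 1 year.
Invest the CHF and cover forward: 4,400,000 × 1.076000 × 6.1760 = BRL 29,239,654.40.
Convert at spot and invest in BRL: 4,400,000 × 6.2918 × 1.082600 = BRL 29,970,611.79.
The quoted forward undervalues CHF, so borrow CHF, convert to BRL at spot, deposit the BRL at 8.26%, and buy CHF forward at 6.1760 to cover the loan.
Profit = 29,970,611.79 − 29,239,654.40 = BRL 730,957.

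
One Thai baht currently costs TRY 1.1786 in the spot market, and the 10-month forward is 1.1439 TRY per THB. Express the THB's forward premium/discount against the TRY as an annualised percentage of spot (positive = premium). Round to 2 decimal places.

-3.53%

T = 10/12 years.
THB trades forward at -2.94417% vs spot over the period.
Per annum: -0.0294417 / (10/12) = -0.035330 = -3.53%.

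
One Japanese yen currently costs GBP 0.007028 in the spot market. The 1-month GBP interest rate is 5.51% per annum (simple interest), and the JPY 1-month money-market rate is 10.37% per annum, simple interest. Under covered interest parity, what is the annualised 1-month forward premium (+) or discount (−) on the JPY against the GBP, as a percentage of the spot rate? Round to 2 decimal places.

T = 1/12 years.
No-arbitrage forward: 0.007028 × 1.0045917 / 1.0086417 = 0.006999780 GBP/JPY.
Annualised premium = (F − S)/S × (1/T) = (0.006999780 − 0.007028)/0.007028 ÷ (1/12) = -4.82%.

-4.82%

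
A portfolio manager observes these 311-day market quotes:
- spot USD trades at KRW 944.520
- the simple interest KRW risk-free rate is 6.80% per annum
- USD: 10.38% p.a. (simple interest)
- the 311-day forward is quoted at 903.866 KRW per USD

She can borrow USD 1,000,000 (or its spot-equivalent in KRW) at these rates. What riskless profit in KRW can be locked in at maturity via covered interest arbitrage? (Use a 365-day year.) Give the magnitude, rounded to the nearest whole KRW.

T = 311/365 years.
Route A — deposit USD, sell forward: 1,000,000 × 1.08844328767 × 903.866 = KRW 983,806,880.65.
Route B — convert at spot, deposit KRW: 1,000,000 × 944.520 × 1.05793972603 = KRW 999,245,230.03.
The quoted forward undervalues USD, so borrow USD, convert to KRW at spot, deposit the KRW at 6.80%, and buy USD forward at 903.866 to cover the loan.
The gap between the two covered legs is KRW 15,438,349.

KRW 15,438,349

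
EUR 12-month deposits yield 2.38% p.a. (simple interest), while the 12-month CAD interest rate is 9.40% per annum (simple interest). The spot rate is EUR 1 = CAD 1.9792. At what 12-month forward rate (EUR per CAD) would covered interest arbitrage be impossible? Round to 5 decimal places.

0.47283

T = 1 year.
CAD growth factor: 1 + 0.0940×1 = 1.094000.
EUR accumulates by 1 + 0.0238×1 = 1.023800.
Forward (CAD per EUR) = 1.9792 × 1.094000 / 1.023800 = 2.114910.
Invert for EUR per CAD: 1 / 2.114910 = 0.47283.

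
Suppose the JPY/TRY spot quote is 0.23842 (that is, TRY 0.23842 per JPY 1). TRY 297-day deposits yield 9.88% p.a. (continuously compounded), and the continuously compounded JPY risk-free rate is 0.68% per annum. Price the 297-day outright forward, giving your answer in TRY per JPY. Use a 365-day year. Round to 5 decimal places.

T = 297/365 years.
TRY accumulates by e^(0.0988×297/365) = 1.0837133.
Growth of 1 JPY over T: e^(0.0068×297/365) = 1.0055485.
So F = 0.23842 × 1.0837133 / 1.0055485 = 0.2569532 (TRY/JPY).

0.25695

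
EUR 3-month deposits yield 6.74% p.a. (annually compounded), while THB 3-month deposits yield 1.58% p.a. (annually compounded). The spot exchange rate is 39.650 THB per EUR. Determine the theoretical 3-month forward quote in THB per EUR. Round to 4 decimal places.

39.1619

T = 3/12 years.
THB accumulates by (1 + 0.0158)^(3/12) = 1.00392681.
Growth of 1 EUR over T: (1 + 0.0674)^(3/12) = 1.01644012.
Forward (THB per EUR) = 39.65 × 1.00392681 / 1.01644012 = 39.161872.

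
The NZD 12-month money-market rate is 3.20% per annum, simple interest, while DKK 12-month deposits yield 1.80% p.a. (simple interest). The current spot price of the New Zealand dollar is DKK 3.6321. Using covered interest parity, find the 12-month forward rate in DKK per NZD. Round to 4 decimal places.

T = 1 year.
Growth of 1 DKK over T: 1 + 0.0180×1 = 1.018000.
NZD accumulates by 1 + 0.0320×1 = 1.032000.
So F = 3.6321 × 1.018000 / 1.032000 = 3.582827 (DKK/NZD).

3.5828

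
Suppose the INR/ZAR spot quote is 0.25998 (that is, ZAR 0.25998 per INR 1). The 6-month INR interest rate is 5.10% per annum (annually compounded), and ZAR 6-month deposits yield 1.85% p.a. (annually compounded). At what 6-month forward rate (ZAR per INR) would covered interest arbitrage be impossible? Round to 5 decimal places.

T = 6/12 years.
Growth of 1 ZAR over T: (1 + 0.0185)^(6/12) = 1.0092076.
INR growth factor: (1 + 0.0510)^(6/12) = 1.0251829.
CIP: F = S · (grow ZAR)/(grow INR) = 0.25998 × 1.0092076/1.0251829 = 0.2559288 ZAR per INR.

0.25593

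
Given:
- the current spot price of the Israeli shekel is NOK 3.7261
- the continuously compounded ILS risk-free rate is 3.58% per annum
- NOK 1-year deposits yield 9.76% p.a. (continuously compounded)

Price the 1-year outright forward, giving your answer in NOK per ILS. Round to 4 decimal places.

T = 1 year.
NOK growth factor: e^(0.0976×1) = 1.1025217.
ILS accumulates by e^(0.0358×1) = 1.0364485.
So F = 3.7261 × 1.1025217 / 1.0364485 = 3.963637 (NOK/ILS).

3.9636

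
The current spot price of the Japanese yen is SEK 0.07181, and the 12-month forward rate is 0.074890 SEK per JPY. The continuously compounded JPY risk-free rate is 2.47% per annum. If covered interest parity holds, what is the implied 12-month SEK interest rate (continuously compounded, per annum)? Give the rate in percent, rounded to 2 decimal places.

T = 1 year.
CIP gives F = S · g_SEK/g_JPY, so g_SEK/g_JPY = 0.07489/0.07181 = 1.0428910.
JPY growth factor: e^(0.0247×1) = 1.0250076.
So the SEK growth factor = 1.0689712.
Take logs: ln 1.0689712 / 1 = 0.066697, so 6.67%.

6.67%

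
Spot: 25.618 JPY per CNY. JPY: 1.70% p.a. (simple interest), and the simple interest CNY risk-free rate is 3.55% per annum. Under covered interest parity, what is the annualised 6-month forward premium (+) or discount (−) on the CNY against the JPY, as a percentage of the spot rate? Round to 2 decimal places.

-1.82%

T = 6/12 years.
No-arbitrage forward: 25.618 × 1.008500 / 1.017750 = 25.385166 JPY/CNY.
Annualised premium = (F − S)/S × (1/T) = (25.385166 − 25.618)/25.618 ÷ (6/12) = -1.82%.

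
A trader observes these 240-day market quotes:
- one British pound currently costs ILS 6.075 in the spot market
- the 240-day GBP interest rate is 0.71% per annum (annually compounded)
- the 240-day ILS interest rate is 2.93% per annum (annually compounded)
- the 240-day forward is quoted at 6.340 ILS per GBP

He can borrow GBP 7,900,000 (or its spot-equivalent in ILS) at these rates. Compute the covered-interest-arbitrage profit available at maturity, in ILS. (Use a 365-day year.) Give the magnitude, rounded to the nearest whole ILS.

T = 240/365 years.
Keep in GBP, deliver into the forward: 7,900,000·1.0046628354·6.340 = ILS 50,319,542.77.
Swap to ILS now, deposit: 7,900,000·6.075·1.0191703408 = ILS 48,912,532.58.
The quoted forward overvalues GBP, so borrow ILS, buy GBP at spot, deposit the GBP at 0.71%, and sell the proceeds forward at 6.340.
The gap between the two covered legs is ILS 1,407,010.

ILS 1,407,010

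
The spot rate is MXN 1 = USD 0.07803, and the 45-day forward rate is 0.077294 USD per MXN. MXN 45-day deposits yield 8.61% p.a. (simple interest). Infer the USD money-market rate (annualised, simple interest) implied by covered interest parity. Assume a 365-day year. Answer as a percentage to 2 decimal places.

T = 45/365 years.
CIP gives F = S · g_USD/g_MXN, so g_USD/g_MXN = 0.077294/0.07803 = 0.9905677.
The MXN side grows by 1 + 0.0861×45/365 = 1.0106151.
That pins the USD growth at 1.0010827.
r = (1.0010827 − 1)/(45/365) = 0.008782 → 0.88%.

0.88%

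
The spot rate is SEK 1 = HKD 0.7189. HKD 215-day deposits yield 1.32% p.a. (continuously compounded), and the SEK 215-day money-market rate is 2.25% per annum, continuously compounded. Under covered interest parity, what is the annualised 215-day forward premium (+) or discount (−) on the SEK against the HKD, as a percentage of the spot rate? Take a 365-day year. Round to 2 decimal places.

-0.93%

T = 215/365 years.
CIP forward (HKD per SEK) = 0.7189 × 1.0078056/1.0133416 = 0.7149726.
(F − S)/S ÷ T = (0.7149726 − 0.7189)/0.7189/(215/365) = -0.009275 → -0.93%.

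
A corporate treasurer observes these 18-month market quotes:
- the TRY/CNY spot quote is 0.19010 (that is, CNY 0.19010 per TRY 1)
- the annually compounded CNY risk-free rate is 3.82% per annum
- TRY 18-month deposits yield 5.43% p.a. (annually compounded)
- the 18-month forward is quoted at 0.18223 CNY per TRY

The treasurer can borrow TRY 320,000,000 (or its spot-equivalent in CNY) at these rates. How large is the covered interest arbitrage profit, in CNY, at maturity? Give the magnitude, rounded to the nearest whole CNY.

T = 18/12 years.
Keep in TRY, deliver into the forward: 320,000,000·1.0825458757·0.18223 = CNY 63,127,147.18.
Swap to CNY now, deposit: 320,000,000·0.19010·1.05784378 = CNY 64,350,752.82.
The quoted forward undervalues TRY, so borrow TRY, convert to CNY at spot, deposit the CNY at 3.82%, and buy TRY forward at 0.18223 to cover the loan.
Arbitrage profit = |63,127,147.18 − 64,350,752.82| = CNY 1,223,606.

CNY 1,223,606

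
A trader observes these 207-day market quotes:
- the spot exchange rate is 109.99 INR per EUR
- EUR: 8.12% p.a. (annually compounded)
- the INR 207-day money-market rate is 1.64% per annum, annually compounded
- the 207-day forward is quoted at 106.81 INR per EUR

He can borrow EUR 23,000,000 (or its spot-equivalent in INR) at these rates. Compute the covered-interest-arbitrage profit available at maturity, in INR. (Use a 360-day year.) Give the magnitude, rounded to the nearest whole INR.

INR 15,880,445

T = 207/360 years.
Route A — deposit EUR, sell forward: 23,000,000 × 1.045913988053 × 106.81 = INR 2,569,423,680.47.
Route B — convert at spot, deposit INR: 23,000,000 × 109.99 × 1.00939738994 = INR 2,553,543,235.15.
The quoted forward overvalues EUR, so borrow INR, buy EUR at spot, deposit the EUR at 8.12%, and sell the proceeds forward at 106.81.
Profit = 2,569,423,680.47 − 2,553,543,235.15 = INR 15,880,445.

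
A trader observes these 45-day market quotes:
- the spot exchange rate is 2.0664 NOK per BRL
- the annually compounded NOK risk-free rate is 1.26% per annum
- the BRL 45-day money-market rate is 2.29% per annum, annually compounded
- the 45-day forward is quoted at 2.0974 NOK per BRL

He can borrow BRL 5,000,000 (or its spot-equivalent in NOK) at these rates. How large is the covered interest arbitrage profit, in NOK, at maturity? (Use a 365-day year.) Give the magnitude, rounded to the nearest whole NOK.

T = 45/365 years.
Route A — deposit BRL, sell forward: 5,000,000 × 1.0027953459 × 2.0974 = NOK 10,516,314.79.
Route B — convert at spot, deposit NOK: 5,000,000 × 2.0664 × 1.0015449117 = NOK 10,347,962.03.
The quoted forward overvalues BRL, so borrow NOK, buy BRL at spot, deposit the BRL at 2.29%, and sell the proceeds forward at 2.0974.
Arbitrage profit = |10,516,314.79 − 10,347,962.03| = NOK 168,353.

NOK 168,353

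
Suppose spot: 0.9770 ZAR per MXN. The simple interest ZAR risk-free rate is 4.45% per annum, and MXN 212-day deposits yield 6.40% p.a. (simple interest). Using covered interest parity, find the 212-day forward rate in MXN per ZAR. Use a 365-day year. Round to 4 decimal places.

T = 212/365 years.
ZAR accumulates by 1 + 0.0445×212/365 = 1.0258466.
MXN growth factor: 1 + 0.0640×212/365 = 1.0371726.
Forward (ZAR per MXN) = 0.977 × 1.0258466 / 1.0371726 = 0.9663311.
Invert for MXN per ZAR: 1 / 0.9663311 = 1.0348.

1.0348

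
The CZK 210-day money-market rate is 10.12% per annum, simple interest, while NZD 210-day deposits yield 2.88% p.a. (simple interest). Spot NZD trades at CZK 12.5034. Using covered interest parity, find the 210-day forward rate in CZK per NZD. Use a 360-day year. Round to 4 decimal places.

13.0227

T = 210/360 years.
Growth of 1 CZK over T: 1 + 0.1012×210/360 = 1.05903333.
NZD growth factor: 1 + 0.0288×210/360 = 1.016800.
Forward (CZK per NZD) = 12.5034 × 1.05903333 / 1.016800 = 13.022735.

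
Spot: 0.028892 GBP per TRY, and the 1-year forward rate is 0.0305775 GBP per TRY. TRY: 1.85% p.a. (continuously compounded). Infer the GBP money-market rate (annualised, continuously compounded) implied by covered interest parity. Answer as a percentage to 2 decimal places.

7.52%

T = 1 year.
F/S = 0.0305775/0.028892 = 1.0583379 = (growth of GBP) / (growth of TRY).
The TRY side grows by e^(0.0185×1) = 1.0186722.
So the GBP growth factor = 1.0780994.
Take logs: ln 1.0780994 / 1 = 0.075200, so 7.52%.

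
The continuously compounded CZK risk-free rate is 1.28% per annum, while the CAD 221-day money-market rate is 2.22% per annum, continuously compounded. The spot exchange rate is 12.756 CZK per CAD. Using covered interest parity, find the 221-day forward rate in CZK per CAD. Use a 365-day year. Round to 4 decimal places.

T = 221/365 years.
Growth of 1 CZK over T: e^(0.0128×221/365) = 1.00778025.
CAD growth factor: e^(0.0222×221/365) = 1.01353239.
CIP: F = S · (grow CZK)/(grow CAD) = 12.756 × 1.00778025/1.01353239 = 12.683605 CZK per CAD.

12.6836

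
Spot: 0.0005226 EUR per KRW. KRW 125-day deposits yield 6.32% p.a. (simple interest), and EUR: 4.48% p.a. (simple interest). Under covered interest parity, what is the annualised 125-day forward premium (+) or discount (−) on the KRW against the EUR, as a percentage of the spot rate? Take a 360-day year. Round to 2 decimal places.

-1.80%

T = 125/360 years.
F = S · g_EUR/g_KRW = 0.0005226 × 1.0155556/1.0219444 = 0.0005193329.
(F − S)/S ÷ T = (0.0005193329 − 0.0005226)/0.0005226/(125/360) = -0.018005 → -1.80%.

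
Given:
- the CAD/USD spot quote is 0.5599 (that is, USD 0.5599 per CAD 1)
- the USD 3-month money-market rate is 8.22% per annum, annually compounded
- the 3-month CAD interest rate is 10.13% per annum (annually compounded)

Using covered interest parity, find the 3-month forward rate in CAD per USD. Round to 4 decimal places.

T = 3/12 years.
USD accumulates by (1 + 0.0822)^(3/12) = 1.0199453.
Growth of 1 CAD over T: (1 + 0.1013)^(3/12) = 1.0244161.
Forward (USD per CAD) = 0.5599 × 1.0199453 / 1.0244161 = 0.5574565.
Invert for CAD per USD: 1 / 0.5574565 = 1.7939.

1.7939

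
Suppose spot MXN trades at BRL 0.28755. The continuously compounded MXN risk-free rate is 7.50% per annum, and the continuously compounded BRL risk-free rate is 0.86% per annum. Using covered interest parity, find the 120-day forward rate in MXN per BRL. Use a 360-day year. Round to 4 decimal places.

3.5555

T = 120/360 years.
BRL growth factor: e^(0.0086×120/360) = 1.0028708.
Growth of 1 MXN over T: e^(0.0750×120/360) = 1.0253151.
Forward (BRL per MXN) = 0.28755 × 1.0028708 / 1.0253151 = 0.2812555.
Quoted the other way: 1/0.2812555 = 3.5555 MXN per BRL.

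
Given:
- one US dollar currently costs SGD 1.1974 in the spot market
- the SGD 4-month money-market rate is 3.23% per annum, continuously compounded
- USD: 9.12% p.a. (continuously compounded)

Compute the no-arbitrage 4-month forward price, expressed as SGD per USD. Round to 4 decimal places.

1.1741

T = 4/12 years.
SGD growth factor: e^(0.0323×4/12) = 1.0108248.
Growth of 1 USD over T: e^(0.0912×4/12) = 1.0308668.
Forward (SGD per USD) = 1.1974 × 1.0108248 / 1.0308668 = 1.174120.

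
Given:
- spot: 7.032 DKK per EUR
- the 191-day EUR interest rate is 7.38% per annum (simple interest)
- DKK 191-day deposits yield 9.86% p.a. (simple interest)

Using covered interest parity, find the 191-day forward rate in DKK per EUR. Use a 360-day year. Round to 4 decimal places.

7.1210

T = 191/360 years.
Growth of 1 DKK over T: 1 + 0.0986×191/360 = 1.0523128.
EUR accumulates by 1 + 0.0738×191/360 = 1.039155.
Forward (DKK per EUR) = 7.032 × 1.0523128 / 1.039155 = 7.121039.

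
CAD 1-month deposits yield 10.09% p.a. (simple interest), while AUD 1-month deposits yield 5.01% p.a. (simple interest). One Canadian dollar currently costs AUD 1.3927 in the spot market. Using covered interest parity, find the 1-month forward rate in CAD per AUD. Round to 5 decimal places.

T = 1/12 years.
AUD growth factor: 1 + 0.0501×1/12 = 1.004175.
Growth of 1 CAD over T: 1 + 0.1009×1/12 = 1.0084083.
So F = 1.3927 × 1.004175 / 1.0084083 = 1.386853 (AUD/CAD).
Quoted the other way: 1/1.386853 = 0.72106 CAD per AUD.

0.72106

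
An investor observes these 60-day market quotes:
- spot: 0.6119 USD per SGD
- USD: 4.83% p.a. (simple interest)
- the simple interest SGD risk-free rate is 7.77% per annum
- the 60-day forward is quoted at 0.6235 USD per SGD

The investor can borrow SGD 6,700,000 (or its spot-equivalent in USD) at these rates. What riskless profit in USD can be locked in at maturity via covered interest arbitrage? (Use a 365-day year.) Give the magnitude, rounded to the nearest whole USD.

USD 98,526

T = 60/365 years.
Invest the SGD and cover forward: 6,700,000 × 1.012772603 × 0.6235 = USD 4,230,806.91.
Convert at spot and invest in USD: 6,700,000 × 0.6119 × 1.007939726 = USD 4,132,280.73.
The quoted forward overvalues SGD, so borrow USD, buy SGD at spot, deposit the SGD at 7.77%, and sell the proceeds forward at 0.6235.
Profit = 4,230,806.91 − 4,132,280.73 = USD 98,526.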